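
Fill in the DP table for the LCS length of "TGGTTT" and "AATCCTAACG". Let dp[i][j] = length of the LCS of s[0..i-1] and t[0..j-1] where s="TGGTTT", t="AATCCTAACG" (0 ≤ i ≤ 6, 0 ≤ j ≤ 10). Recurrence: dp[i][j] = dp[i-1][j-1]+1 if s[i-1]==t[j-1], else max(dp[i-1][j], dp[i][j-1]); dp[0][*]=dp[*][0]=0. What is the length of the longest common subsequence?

2

   ''  A  A  T  C  C  T  A  A  C  G
''  0  0  0  0  0  0  0  0  0  0  0
 T  0  0  0  1  1  1  1  1  1  1  1
 G  0  0  0  1  1  1  1  1  1  1  2
 G  0  0  0  1  1  1  1  1  1  1  2
 T  0  0  0  1  1  1  2  2  2  2  2
 T  0  0  0  1  1  1  2  2  2  2  2
 T  0  0  0  1  1  1  2  2  2  2  2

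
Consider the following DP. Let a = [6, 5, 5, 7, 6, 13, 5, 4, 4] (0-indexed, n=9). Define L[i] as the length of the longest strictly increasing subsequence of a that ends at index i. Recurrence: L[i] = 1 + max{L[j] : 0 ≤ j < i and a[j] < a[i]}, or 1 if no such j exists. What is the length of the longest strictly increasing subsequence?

   i    0    1    2    3    4    5    6    7    8
a[i]    6    5    5    7    6   13    5    4    4
L[i]    1    1    1    2    2    3    1    1    1

3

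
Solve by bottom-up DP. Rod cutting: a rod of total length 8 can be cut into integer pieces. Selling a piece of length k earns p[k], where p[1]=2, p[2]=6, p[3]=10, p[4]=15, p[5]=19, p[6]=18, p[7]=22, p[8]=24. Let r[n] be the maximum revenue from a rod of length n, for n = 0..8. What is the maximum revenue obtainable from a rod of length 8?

   n    0    1    2    3    4    5    6    7    8
r[n]    0    2    6   10   15   19   21   25   30

30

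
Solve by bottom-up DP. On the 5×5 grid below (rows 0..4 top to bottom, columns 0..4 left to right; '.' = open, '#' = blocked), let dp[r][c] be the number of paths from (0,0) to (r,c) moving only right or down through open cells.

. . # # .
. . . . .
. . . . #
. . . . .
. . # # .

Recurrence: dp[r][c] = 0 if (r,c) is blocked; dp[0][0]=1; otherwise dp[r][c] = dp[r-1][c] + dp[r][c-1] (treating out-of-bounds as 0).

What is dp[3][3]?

16

r\c   0   1   2   3   4
  0   1   1   0   0   0
  1   1   2   2   2   2
  2   1   3   5   7   0
  3   1   4   9  16  16
  4   1   5   0   0  16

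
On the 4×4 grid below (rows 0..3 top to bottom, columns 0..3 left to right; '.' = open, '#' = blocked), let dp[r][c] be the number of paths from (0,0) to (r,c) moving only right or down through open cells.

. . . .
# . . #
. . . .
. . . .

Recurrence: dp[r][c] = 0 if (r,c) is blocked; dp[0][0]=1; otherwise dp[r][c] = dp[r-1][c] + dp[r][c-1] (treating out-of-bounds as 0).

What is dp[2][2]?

3

r\c   0   1   2   3
  0   1   1   1   1
  1   0   1   2   0
  2   0   1   3   3
  3   0   1   4   7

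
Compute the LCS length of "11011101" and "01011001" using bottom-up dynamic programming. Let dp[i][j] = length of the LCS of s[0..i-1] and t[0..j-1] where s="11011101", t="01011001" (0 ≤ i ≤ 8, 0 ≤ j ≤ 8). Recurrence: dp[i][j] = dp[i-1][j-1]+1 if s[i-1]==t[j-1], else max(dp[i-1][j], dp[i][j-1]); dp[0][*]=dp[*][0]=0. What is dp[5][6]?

   ''  0  1  0  1  1  0  0  1
''  0  0  0  0  0  0  0  0  0
 1  0  0  1  1  1  1  1  1  1
 1  0  0  1  1  2  2  2  2  2
 0  0  1  1  2  2  2  3  3  3
 1  0  1  2  2  3  3  3  3  4
 1  0  1  2  2  3  4  4  4  4
 1  0  1  2  2  3  4  4  4  5
 0  0  1  2  3  3  4  5  5  5
 1  0  1  2  3  4  4  5  5  6

4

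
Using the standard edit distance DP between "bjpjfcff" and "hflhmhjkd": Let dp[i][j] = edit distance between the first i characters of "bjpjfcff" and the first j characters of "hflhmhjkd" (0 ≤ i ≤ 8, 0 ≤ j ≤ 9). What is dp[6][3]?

   ''  h  f  l  h  m  h  j  k  d
''  0  1  2  3  4  5  6  7  8  9
 b  1  1  2  3  4  5  6  7  8  9
 j  2  2  2  3  4  5  6  6  7  8
 p  3  3  3  3  4  5  6  7  7  8
 j  4  4  4  4  4  5  6  6  7  8
 f  5  5  4  5  5  5  6  7  7  8
 c  6  6  5  5  6  6  6  7  8  8
 f  7  7  6  6  6  7  7  7  8  9
 f  8  8  7  7  7  7  8  8  8  9

5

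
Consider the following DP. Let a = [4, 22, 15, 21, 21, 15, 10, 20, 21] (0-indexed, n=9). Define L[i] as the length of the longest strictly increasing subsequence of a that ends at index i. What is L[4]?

   i    0    1    2    3    4    5    6    7    8
a[i]    4   22   15   21   21   15   10   20   21
L[i]    1    2    2    3    3    2    2    3    4

3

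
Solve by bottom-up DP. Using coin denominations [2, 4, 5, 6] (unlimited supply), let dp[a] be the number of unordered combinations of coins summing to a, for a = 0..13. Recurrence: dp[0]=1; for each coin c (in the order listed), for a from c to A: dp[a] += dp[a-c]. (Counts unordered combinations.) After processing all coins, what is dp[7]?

1

after  coin     0     1     2     3     4     5     6     7     8     9    10    11    12    13
          2     1     0     1     0     1     0     1     0     1     0     1     0     1     0
          4     1     0     1     0     2     0     2     0     3     0     3     0     4     0
          5     1     0     1     0     2     1     2     1     3     2     4     2     5     3
          6     1     0     1     0     2     1     3     1     4     2     6     3     8     4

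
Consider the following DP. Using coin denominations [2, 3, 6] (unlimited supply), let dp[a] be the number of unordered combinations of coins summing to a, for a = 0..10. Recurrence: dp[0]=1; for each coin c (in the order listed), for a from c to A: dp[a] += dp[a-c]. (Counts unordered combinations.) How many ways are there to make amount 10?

3

after  coin     0     1     2     3     4     5     6     7     8     9    10
          2     1     0     1     0     1     0     1     0     1     0     1
          3     1     0     1     1     1     1     2     1     2     2     2
          6     1     0     1     1     1     1     3     1     3     3     3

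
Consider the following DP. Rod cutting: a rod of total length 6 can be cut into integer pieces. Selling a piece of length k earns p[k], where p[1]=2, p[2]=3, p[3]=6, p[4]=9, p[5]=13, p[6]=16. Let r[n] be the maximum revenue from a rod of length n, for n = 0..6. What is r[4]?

9

   n    0    1    2    3    4    5    6
r[n]    0    2    4    6    9   13   16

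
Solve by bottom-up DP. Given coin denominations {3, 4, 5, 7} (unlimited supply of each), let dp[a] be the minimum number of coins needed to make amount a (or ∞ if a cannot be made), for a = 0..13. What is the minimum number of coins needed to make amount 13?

 a  0  1  2  3  4  5  6  7  8  9 10 11 12 13
dp  0  -  -  1  1  1  2  1  2  2  2  2  2  3
(- denotes ∞ / unreachable)

3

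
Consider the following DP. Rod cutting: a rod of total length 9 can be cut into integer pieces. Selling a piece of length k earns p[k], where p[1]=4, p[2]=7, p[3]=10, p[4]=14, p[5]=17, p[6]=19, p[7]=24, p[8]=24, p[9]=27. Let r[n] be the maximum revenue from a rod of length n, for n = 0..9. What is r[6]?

24

   n    0    1    2    3    4    5    6    7    8    9
r[n]    0    4    8   12   16   20   24   28   32   36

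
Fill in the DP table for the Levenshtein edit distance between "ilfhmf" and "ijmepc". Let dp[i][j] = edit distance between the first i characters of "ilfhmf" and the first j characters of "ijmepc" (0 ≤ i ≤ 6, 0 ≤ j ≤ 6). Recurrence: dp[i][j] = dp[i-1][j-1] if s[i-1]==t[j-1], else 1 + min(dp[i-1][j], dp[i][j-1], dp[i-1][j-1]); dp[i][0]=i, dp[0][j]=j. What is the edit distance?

   ''  i  j  m  e  p  c
''  0  1  2  3  4  5  6
 i  1  0  1  2  3  4  5
 l  2  1  1  2  3  4  5
 f  3  2  2  2  3  4  5
 h  4  3  3  3  3  4  5
 m  5  4  4  3  4  4  5
 f  6  5  5  4  4  5  5

5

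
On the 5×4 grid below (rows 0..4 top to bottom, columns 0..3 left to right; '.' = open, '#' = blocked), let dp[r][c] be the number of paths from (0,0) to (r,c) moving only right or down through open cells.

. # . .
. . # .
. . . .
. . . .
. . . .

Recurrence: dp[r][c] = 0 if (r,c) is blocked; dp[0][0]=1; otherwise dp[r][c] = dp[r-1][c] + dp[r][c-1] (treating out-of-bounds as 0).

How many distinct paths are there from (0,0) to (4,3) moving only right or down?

16

r\c   0   1   2   3
  0   1   0   0   0
  1   1   1   0   0
  2   1   2   2   2
  3   1   3   5   7
  4   1   4   9  16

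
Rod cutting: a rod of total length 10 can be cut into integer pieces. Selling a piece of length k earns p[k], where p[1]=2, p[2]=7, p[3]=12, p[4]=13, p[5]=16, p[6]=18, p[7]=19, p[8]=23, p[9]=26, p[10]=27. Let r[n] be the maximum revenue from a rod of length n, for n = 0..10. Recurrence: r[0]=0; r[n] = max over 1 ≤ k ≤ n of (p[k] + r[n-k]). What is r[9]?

36

   n    0    1    2    3    4    5    6    7    8    9   10
r[n]    0    2    7   12   14   19   24   26   31   36   38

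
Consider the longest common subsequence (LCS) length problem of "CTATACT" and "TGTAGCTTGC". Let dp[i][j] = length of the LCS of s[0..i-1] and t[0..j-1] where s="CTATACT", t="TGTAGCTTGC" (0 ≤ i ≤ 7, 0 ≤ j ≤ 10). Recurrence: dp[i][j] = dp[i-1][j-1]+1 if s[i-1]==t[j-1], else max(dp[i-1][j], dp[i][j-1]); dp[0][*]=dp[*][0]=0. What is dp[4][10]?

3

   ''  T  G  T  A  G  C  T  T  G  C
''  0  0  0  0  0  0  0  0  0  0  0
 C  0  0  0  0  0  0  1  1  1  1  1
 T  0  1  1  1  1  1  1  2  2  2  2
 A  0  1  1  1  2  2  2  2  2  2  2
 T  0  1  1  2  2  2  2  3  3  3  3
 A  0  1  1  2  3  3  3  3  3  3  3
 C  0  1  1  2  3  3  4  4  4  4  4
 T  0  1  1  2  3  3  4  5  5  5  5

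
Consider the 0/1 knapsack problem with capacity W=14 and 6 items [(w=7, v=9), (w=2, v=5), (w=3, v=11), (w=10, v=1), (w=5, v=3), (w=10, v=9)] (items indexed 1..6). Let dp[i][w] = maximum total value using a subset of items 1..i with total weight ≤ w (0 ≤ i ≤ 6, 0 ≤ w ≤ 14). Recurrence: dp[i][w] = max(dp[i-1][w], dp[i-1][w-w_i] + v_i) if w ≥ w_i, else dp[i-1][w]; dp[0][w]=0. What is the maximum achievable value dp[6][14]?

25

i\w   0   1   2   3   4   5   6   7   8   9  10  11  12  13  14
  0   0   0   0   0   0   0   0   0   0   0   0   0   0   0   0
  1   0   0   0   0   0   0   0   9   9   9   9   9   9   9   9
  2   0   0   5   5   5   5   5   9   9  14  14  14  14  14  14
  3   0   0   5  11  11  16  16  16  16  16  20  20  25  25  25
  4   0   0   5  11  11  16  16  16  16  16  20  20  25  25  25
  5   0   0   5  11  11  16  16  16  16  16  20  20  25  25  25
  6   0   0   5  11  11  16  16  16  16  16  20  20  25  25  25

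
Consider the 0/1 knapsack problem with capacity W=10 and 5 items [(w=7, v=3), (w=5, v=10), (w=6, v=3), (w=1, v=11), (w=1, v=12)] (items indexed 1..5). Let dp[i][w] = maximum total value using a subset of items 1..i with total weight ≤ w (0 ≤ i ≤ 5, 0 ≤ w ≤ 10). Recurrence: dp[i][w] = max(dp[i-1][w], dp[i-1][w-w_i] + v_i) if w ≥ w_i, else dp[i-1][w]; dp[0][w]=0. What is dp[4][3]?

11

i\w   0   1   2   3   4   5   6   7   8   9  10
  0   0   0   0   0   0   0   0   0   0   0   0
  1   0   0   0   0   0   0   0   3   3   3   3
  2   0   0   0   0   0  10  10  10  10  10  10
  3   0   0   0   0   0  10  10  10  10  10  10
  4   0  11  11  11  11  11  21  21  21  21  21
  5   0  12  23  23  23  23  23  33  33  33  33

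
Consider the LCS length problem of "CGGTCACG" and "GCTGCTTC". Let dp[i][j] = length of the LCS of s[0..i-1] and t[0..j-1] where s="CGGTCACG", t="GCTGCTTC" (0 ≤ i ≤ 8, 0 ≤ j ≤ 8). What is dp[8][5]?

   ''  G  C  T  G  C  T  T  C
''  0  0  0  0  0  0  0  0  0
 C  0  0  1  1  1  1  1  1  1
 G  0  1  1  1  2  2  2  2  2
 G  0  1  1  1  2  2  2  2  2
 T  0  1  1  2  2  2  3  3  3
 C  0  1  2  2  2  3  3  3  4
 A  0  1  2  2  2  3  3  3  4
 C  0  1  2  2  2  3  3  3  4
 G  0  1  2  2  3  3  3  3  4

3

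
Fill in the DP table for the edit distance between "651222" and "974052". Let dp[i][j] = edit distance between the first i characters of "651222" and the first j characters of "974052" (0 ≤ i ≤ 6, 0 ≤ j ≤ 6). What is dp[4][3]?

4

   ''  9  7  4  0  5  2
''  0  1  2  3  4  5  6
 6  1  1  2  3  4  5  6
 5  2  2  2  3  4  4  5
 1  3  3  3  3  4  5  5
 2  4  4  4  4  4  5  5
 2  5  5  5  5  5  5  5
 2  6  6  6  6  6  6  5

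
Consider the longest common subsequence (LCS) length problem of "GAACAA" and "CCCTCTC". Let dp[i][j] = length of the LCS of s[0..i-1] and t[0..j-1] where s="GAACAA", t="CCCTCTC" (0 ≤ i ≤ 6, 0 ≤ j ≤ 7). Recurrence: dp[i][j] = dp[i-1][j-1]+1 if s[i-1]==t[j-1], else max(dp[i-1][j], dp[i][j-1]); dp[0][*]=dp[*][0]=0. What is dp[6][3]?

1

   ''  C  C  C  T  C  T  C
''  0  0  0  0  0  0  0  0
 G  0  0  0  0  0  0  0  0
 A  0  0  0  0  0  0  0  0
 A  0  0  0  0  0  0  0  0
 C  0  1  1  1  1  1  1  1
 A  0  1  1  1  1  1  1  1
 A  0  1  1  1  1  1  1  1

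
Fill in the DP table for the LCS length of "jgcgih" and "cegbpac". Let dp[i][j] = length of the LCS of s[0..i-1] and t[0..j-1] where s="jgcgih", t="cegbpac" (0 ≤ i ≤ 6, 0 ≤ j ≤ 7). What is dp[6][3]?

2

   ''  c  e  g  b  p  a  c
''  0  0  0  0  0  0  0  0
 j  0  0  0  0  0  0  0  0
 g  0  0  0  1  1  1  1  1
 c  0  1  1  1  1  1  1  2
 g  0  1  1  2  2  2  2  2
 i  0  1  1  2  2  2  2  2
 h  0  1  1  2  2  2  2  2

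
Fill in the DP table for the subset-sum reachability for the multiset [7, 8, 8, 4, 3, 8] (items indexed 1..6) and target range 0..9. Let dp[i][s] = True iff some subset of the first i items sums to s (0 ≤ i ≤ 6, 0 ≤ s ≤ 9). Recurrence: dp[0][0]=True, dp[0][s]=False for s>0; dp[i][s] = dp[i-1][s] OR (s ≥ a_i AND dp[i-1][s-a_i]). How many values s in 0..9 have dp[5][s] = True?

i\s   0   1   2   3   4   5   6   7   8   9
  0   T   F   F   F   F   F   F   F   F   F
  1   T   F   F   F   F   F   F   T   F   F
  2   T   F   F   F   F   F   F   T   T   F
  3   T   F   F   F   F   F   F   T   T   F
  4   T   F   F   F   T   F   F   T   T   F
  5   T   F   F   T   T   F   F   T   T   F
  6   T   F   F   T   T   F   F   T   T   F

5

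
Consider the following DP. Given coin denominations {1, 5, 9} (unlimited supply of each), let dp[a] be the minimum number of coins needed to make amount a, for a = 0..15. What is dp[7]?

3

 a  0  1  2  3  4  5  6  7  8  9 10 11 12 13 14 15
dp  0  1  2  3  4  1  2  3  4  1  2  3  4  5  2  3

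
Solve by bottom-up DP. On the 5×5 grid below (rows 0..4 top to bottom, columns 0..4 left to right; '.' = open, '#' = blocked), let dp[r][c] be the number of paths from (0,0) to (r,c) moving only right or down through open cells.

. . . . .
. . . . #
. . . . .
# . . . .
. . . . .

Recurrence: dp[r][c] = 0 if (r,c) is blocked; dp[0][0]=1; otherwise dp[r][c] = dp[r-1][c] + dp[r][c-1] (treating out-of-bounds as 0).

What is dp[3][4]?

r\c   0   1   2   3   4
  0   1   1   1   1   1
  1   1   2   3   4   0
  2   1   3   6  10  10
  3   0   3   9  19  29
  4   0   3  12  31  60

29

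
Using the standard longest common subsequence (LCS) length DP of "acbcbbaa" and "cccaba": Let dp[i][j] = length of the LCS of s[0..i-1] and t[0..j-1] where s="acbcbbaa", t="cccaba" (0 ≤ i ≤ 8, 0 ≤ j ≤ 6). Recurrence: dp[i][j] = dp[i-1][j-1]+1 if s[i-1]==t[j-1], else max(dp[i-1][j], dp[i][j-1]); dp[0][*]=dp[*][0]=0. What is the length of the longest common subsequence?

4

   ''  c  c  c  a  b  a
''  0  0  0  0  0  0  0
 a  0  0  0  0  1  1  1
 c  0  1  1  1  1  1  1
 b  0  1  1  1  1  2  2
 c  0  1  2  2  2  2  2
 b  0  1  2  2  2  3  3
 b  0  1  2  2  2  3  3
 a  0  1  2  2  3  3  4
 a  0  1  2  2  3  3  4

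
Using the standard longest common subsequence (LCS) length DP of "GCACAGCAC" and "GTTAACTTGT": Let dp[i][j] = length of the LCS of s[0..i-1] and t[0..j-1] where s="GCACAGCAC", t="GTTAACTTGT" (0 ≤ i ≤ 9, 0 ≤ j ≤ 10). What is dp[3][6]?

2

   ''  G  T  T  A  A  C  T  T  G  T
''  0  0  0  0  0  0  0  0  0  0  0
 G  0  1  1  1  1  1  1  1  1  1  1
 C  0  1  1  1  1  1  2  2  2  2  2
 A  0  1  1  1  2  2  2  2  2  2  2
 C  0  1  1  1  2  2  3  3  3  3  3
 A  0  1  1  1  2  3  3  3  3  3  3
 G  0  1  1  1  2  3  3  3  3  4  4
 C  0  1  1  1  2  3  4  4  4  4  4
 A  0  1  1  1  2  3  4  4  4  4  4
 C  0  1  1  1  2  3  4  4  4  4  4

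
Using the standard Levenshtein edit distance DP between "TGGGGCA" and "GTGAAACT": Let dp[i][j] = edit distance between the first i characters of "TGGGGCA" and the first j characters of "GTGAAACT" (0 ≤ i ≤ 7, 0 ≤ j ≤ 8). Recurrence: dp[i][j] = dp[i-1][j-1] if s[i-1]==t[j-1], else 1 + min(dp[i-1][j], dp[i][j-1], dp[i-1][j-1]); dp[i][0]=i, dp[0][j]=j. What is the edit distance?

   ''  G  T  G  A  A  A  C  T
''  0  1  2  3  4  5  6  7  8
 T  1  1  1  2  3  4  5  6  7
 G  2  1  2  1  2  3  4  5  6
 G  3  2  2  2  2  3  4  5  6
 G  4  3  3  2  3  3  4  5  6
 G  5  4  4  3  3  4  4  5  6
 C  6  5  5  4  4  4  5  4  5
 A  7  6  6  5  4  4  4  5  5

5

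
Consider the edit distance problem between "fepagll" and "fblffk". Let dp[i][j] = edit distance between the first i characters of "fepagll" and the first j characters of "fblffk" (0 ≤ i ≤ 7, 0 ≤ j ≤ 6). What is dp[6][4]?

5

   ''  f  b  l  f  f  k
''  0  1  2  3  4  5  6
 f  1  0  1  2  3  4  5
 e  2  1  1  2  3  4  5
 p  3  2  2  2  3  4  5
 a  4  3  3  3  3  4  5
 g  5  4  4  4  4  4  5
 l  6  5  5  4  5  5  5
 l  7  6  6  5  5  6  6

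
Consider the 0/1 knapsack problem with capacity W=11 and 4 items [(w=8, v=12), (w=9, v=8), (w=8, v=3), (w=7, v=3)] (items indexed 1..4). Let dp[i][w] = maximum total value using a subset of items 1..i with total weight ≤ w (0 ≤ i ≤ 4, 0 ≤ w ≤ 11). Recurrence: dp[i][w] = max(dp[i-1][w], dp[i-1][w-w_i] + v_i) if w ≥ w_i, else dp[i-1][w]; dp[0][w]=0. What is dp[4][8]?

i\w   0   1   2   3   4   5   6   7   8   9  10  11
  0   0   0   0   0   0   0   0   0   0   0   0   0
  1   0   0   0   0   0   0   0   0  12  12  12  12
  2   0   0   0   0   0   0   0   0  12  12  12  12
  3   0   0   0   0   0   0   0   0  12  12  12  12
  4   0   0   0   0   0   0   0   3  12  12  12  12

12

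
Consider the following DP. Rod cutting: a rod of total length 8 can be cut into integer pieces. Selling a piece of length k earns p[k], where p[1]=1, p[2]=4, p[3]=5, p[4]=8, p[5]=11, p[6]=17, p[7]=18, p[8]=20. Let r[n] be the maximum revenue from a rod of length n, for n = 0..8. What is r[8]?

21

   n    0    1    2    3    4    5    6    7    8
r[n]    0    1    4    5    8   11   17   18   21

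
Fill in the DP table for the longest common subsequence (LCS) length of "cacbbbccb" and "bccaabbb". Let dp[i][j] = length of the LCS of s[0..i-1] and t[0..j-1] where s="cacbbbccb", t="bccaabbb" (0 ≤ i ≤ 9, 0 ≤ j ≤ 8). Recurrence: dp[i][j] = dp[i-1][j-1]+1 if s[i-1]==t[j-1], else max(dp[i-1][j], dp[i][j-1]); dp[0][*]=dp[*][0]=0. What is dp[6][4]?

2

   ''  b  c  c  a  a  b  b  b
''  0  0  0  0  0  0  0  0  0
 c  0  0  1  1  1  1  1  1  1
 a  0  0  1  1  2  2  2  2  2
 c  0  0  1  2  2  2  2  2  2
 b  0  1  1  2  2  2  3  3  3
 b  0  1  1  2  2  2  3  4  4
 b  0  1  1  2  2  2  3  4  5
 c  0  1  2  2  2  2  3  4  5
 c  0  1  2  3  3  3  3  4  5
 b  0  1  2  3  3  3  4  4  5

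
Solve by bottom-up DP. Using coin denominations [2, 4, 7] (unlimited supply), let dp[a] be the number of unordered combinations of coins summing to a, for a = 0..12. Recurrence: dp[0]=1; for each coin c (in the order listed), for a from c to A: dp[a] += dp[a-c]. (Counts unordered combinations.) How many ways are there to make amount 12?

after  coin     0     1     2     3     4     5     6     7     8     9    10    11    12
          2     1     0     1     0     1     0     1     0     1     0     1     0     1
          4     1     0     1     0     2     0     2     0     3     0     3     0     4
          7     1     0     1     0     2     0     2     1     3     1     3     2     4

4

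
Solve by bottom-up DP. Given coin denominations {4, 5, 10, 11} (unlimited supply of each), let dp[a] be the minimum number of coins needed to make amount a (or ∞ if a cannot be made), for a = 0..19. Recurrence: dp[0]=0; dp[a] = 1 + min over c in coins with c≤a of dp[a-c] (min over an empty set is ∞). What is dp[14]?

2

 a  0  1  2  3  4  5  6  7  8  9 10 11 12 13 14 15 16 17 18 19
dp  0  -  -  -  1  1  -  -  2  2  1  1  3  3  2  2  2  4  3  3
(- denotes ∞ / unreachable)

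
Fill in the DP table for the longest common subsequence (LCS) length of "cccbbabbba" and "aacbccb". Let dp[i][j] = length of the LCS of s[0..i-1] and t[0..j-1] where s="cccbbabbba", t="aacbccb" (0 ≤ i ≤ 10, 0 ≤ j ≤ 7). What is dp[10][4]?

2

   ''  a  a  c  b  c  c  b
''  0  0  0  0  0  0  0  0
 c  0  0  0  1  1  1  1  1
 c  0  0  0  1  1  2  2  2
 c  0  0  0  1  1  2  3  3
 b  0  0  0  1  2  2  3  4
 b  0  0  0  1  2  2  3  4
 a  0  1  1  1  2  2  3  4
 b  0  1  1  1  2  2  3  4
 b  0  1  1  1  2  2  3  4
 b  0  1  1  1  2  2  3  4
 a  0  1  2  2  2  2  3  4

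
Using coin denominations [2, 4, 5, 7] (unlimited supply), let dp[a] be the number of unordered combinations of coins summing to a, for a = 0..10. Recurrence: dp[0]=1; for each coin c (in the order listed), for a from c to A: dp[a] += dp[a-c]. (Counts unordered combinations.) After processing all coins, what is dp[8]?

3

after  coin     0     1     2     3     4     5     6     7     8     9    10
          2     1     0     1     0     1     0     1     0     1     0     1
          4     1     0     1     0     2     0     2     0     3     0     3
          5     1     0     1     0     2     1     2     1     3     2     4
          7     1     0     1     0     2     1     2     2     3     3     4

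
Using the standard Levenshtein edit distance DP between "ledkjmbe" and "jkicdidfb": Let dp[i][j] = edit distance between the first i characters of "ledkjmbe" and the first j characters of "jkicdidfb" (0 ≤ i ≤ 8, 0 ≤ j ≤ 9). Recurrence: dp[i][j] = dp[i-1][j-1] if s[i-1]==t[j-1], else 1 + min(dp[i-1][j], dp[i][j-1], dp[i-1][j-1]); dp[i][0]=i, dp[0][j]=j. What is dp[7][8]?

   ''  j  k  i  c  d  i  d  f  b
''  0  1  2  3  4  5  6  7  8  9
 l  1  1  2  3  4  5  6  7  8  9
 e  2  2  2  3  4  5  6  7  8  9
 d  3  3  3  3  4  4  5  6  7  8
 k  4  4  3  4  4  5  5  6  7  8
 j  5  4  4  4  5  5  6  6  7  8
 m  6  5  5  5  5  6  6  7  7  8
 b  7  6  6  6  6  6  7  7  8  7
 e  8  7  7  7  7  7  7  8  8  8

8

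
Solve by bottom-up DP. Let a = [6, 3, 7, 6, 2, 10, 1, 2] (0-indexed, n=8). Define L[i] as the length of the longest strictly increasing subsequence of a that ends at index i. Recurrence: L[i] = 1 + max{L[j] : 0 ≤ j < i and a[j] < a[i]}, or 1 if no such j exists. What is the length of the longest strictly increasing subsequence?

   i    0    1    2    3    4    5    6    7
a[i]    6    3    7    6    2   10    1    2
L[i]    1    1    2    2    1    3    1    2

3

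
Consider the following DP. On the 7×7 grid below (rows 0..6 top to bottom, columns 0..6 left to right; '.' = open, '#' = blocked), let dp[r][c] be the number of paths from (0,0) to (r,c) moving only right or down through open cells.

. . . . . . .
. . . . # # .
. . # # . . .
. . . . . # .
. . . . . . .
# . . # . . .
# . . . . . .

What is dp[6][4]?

36

r\c   0   1   2   3   4   5   6
  0   1   1   1   1   1   1   1
  1   1   2   3   4   0   0   1
  2   1   3   0   0   0   0   1
  3   1   4   4   4   4   0   1
  4   1   5   9  13  17  17  18
  5   0   5  14   0  17  34  52
  6   0   5  19  19  36  70 122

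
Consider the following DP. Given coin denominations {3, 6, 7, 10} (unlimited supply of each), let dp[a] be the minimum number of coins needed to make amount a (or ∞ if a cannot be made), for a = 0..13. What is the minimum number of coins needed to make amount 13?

2

 a  0  1  2  3  4  5  6  7  8  9 10 11 12 13
dp  0  -  -  1  -  -  1  1  -  2  1  -  2  2
(- denotes ∞ / unreachable)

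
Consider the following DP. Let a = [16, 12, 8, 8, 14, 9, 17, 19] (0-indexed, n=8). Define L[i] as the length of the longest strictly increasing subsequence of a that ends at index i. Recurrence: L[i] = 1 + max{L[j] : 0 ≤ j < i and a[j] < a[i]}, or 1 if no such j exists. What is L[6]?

3

   i    0    1    2    3    4    5    6    7
a[i]   16   12    8    8   14    9   17   19
L[i]    1    1    1    1    2    2    3    4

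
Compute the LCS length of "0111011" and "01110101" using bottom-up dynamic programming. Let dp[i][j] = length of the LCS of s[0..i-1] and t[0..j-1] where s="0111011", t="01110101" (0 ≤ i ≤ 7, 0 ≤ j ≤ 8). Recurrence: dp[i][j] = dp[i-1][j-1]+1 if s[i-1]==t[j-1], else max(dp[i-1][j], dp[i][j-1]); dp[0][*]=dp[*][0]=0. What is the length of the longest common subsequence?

7

   ''  0  1  1  1  0  1  0  1
''  0  0  0  0  0  0  0  0  0
 0  0  1  1  1  1  1  1  1  1
 1  0  1  2  2  2  2  2  2  2
 1  0  1  2  3  3  3  3  3  3
 1  0  1  2  3  4  4  4  4  4
 0  0  1  2  3  4  5  5  5  5
 1  0  1  2  3  4  5  6  6  6
 1  0  1  2  3  4  5  6  6  7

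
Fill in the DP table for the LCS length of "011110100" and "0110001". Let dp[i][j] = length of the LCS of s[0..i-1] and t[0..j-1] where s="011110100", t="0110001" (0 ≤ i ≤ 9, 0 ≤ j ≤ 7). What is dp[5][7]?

4

   ''  0  1  1  0  0  0  1
''  0  0  0  0  0  0  0  0
 0  0  1  1  1  1  1  1  1
 1  0  1  2  2  2  2  2  2
 1  0  1  2  3  3  3  3  3
 1  0  1  2  3  3  3  3  4
 1  0  1  2  3  3  3  3  4
 0  0  1  2  3  4  4  4  4
 1  0  1  2  3  4  4  4  5
 0  0  1  2  3  4  5  5  5
 0  0  1  2  3  4  5  6  6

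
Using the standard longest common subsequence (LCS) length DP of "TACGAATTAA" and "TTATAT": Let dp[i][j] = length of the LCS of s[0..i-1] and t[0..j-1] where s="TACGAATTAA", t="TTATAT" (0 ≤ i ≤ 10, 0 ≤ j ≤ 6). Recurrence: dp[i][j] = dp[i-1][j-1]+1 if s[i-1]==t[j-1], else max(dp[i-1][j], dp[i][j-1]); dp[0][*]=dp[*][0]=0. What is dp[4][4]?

2

   ''  T  T  A  T  A  T
''  0  0  0  0  0  0  0
 T  0  1  1  1  1  1  1
 A  0  1  1  2  2  2  2
 C  0  1  1  2  2  2  2
 G  0  1  1  2  2  2  2
 A  0  1  1  2  2  3  3
 A  0  1  1  2  2  3  3
 T  0  1  2  2  3  3  4
 T  0  1  2  2  3  3  4
 A  0  1  2  3  3  4  4
 A  0  1  2  3  3  4  4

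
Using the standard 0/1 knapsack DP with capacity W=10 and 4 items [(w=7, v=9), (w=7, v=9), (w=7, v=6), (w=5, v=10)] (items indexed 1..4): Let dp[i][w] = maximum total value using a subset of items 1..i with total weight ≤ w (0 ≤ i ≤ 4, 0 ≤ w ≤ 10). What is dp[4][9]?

10

i\w   0   1   2   3   4   5   6   7   8   9  10
  0   0   0   0   0   0   0   0   0   0   0   0
  1   0   0   0   0   0   0   0   9   9   9   9
  2   0   0   0   0   0   0   0   9   9   9   9
  3   0   0   0   0   0   0   0   9   9   9   9
  4   0   0   0   0   0  10  10  10  10  10  10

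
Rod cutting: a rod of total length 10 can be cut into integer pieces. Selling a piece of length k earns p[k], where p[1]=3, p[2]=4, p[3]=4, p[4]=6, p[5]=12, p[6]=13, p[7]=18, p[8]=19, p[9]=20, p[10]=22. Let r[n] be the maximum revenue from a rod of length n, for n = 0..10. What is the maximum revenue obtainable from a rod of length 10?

   n    0    1    2    3    4    5    6    7    8    9   10
r[n]    0    3    6    9   12   15   18   21   24   27   30

30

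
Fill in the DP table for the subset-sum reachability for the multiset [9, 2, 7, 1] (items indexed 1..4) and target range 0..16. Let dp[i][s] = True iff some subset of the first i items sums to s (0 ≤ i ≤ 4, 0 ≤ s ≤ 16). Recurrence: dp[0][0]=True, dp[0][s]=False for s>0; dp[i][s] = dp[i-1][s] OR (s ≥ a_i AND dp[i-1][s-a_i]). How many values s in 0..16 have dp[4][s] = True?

i\s   0   1   2   3   4   5   6   7   8   9  10  11  12  13  14  15  16
  0   T   F   F   F   F   F   F   F   F   F   F   F   F   F   F   F   F
  1   T   F   F   F   F   F   F   F   F   T   F   F   F   F   F   F   F
  2   T   F   T   F   F   F   F   F   F   T   F   T   F   F   F   F   F
  3   T   F   T   F   F   F   F   T   F   T   F   T   F   F   F   F   T
  4   T   T   T   T   F   F   F   T   T   T   T   T   T   F   F   F   T

11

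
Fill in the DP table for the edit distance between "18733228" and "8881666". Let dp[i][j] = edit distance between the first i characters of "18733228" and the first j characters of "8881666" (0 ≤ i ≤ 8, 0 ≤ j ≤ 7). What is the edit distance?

7

   ''  8  8  8  1  6  6  6
''  0  1  2  3  4  5  6  7
 1  1  1  2  3  3  4  5  6
 8  2  1  1  2  3  4  5  6
 7  3  2  2  2  3  4  5  6
 3  4  3  3  3  3  4  5  6
 3  5  4  4  4  4  4  5  6
 2  6  5  5  5  5  5  5  6
 2  7  6  6  6  6  6  6  6
 8  8  7  6  6  7  7  7  7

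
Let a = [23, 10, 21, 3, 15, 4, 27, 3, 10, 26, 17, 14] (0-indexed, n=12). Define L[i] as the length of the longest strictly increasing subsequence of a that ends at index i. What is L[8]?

3

   i    0    1    2    3    4    5    6    7    8    9   10   11
a[i]   23   10   21    3   15    4   27    3   10   26   17   14
L[i]    1    1    2    1    2    2    3    1    3    4    4    4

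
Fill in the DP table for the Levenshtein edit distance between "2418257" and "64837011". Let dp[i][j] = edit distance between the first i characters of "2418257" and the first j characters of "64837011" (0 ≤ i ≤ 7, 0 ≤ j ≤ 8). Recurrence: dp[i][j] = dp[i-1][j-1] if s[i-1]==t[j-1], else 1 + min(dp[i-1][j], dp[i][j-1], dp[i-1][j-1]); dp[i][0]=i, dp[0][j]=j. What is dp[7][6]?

5

   ''  6  4  8  3  7  0  1  1
''  0  1  2  3  4  5  6  7  8
 2  1  1  2  3  4  5  6  7  8
 4  2  2  1  2  3  4  5  6  7
 1  3  3  2  2  3  4  5  5  6
 8  4  4  3  2  3  4  5  6  6
 2  5  5  4  3  3  4  5  6  7
 5  6  6  5  4  4  4  5  6  7
 7  7  7  6  5  5  4  5  6  7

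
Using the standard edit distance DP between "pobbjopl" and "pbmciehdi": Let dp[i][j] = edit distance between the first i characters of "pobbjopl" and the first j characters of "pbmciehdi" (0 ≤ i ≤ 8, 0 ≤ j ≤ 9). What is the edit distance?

8

   ''  p  b  m  c  i  e  h  d  i
''  0  1  2  3  4  5  6  7  8  9
 p  1  0  1  2  3  4  5  6  7  8
 o  2  1  1  2  3  4  5  6  7  8
 b  3  2  1  2  3  4  5  6  7  8
 b  4  3  2  2  3  4  5  6  7  8
 j  5  4  3  3  3  4  5  6  7  8
 o  6  5  4  4  4  4  5  6  7  8
 p  7  6  5  5  5  5  5  6  7  8
 l  8  7  6  6  6  6  6  6  7  8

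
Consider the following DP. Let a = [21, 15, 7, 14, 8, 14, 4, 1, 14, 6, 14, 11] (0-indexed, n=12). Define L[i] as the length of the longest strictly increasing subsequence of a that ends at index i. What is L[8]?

   i    0    1    2    3    4    5    6    7    8    9   10   11
a[i]   21   15    7   14    8   14    4    1   14    6   14   11
L[i]    1    1    1    2    2    3    1    1    3    2    3    3

3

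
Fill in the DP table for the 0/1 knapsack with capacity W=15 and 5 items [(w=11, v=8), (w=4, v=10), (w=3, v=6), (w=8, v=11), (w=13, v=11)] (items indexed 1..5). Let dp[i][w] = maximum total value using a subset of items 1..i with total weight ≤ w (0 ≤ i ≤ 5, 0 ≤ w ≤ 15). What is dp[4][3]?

i\w   0   1   2   3   4   5   6   7   8   9  10  11  12  13  14  15
  0   0   0   0   0   0   0   0   0   0   0   0   0   0   0   0   0
  1   0   0   0   0   0   0   0   0   0   0   0   8   8   8   8   8
  2   0   0   0   0  10  10  10  10  10  10  10  10  10  10  10  18
  3   0   0   0   6  10  10  10  16  16  16  16  16  16  16  16  18
  4   0   0   0   6  10  10  10  16  16  16  16  17  21  21  21  27
  5   0   0   0   6  10  10  10  16  16  16  16  17  21  21  21  27

6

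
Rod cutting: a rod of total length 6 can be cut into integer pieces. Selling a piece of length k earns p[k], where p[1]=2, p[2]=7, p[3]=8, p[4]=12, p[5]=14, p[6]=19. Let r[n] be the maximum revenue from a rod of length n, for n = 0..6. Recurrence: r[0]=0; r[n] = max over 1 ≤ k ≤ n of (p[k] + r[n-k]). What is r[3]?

9

   n    0    1    2    3    4    5    6
r[n]    0    2    7    9   14   16   21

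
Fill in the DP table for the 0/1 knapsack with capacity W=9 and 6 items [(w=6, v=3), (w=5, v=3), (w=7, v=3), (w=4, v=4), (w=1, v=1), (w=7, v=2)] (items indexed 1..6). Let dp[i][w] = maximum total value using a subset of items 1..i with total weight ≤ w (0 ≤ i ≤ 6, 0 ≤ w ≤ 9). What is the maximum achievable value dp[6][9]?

i\w   0   1   2   3   4   5   6   7   8   9
  0   0   0   0   0   0   0   0   0   0   0
  1   0   0   0   0   0   0   3   3   3   3
  2   0   0   0   0   0   3   3   3   3   3
  3   0   0   0   0   0   3   3   3   3   3
  4   0   0   0   0   4   4   4   4   4   7
  5   0   1   1   1   4   5   5   5   5   7
  6   0   1   1   1   4   5   5   5   5   7

7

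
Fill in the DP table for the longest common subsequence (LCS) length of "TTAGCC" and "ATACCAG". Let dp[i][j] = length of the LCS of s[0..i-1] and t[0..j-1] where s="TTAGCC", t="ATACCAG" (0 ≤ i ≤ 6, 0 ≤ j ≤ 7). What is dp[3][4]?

   ''  A  T  A  C  C  A  G
''  0  0  0  0  0  0  0  0
 T  0  0  1  1  1  1  1  1
 T  0  0  1  1  1  1  1  1
 A  0  1  1  2  2  2  2  2
 G  0  1  1  2  2  2  2  3
 C  0  1  1  2  3  3  3  3
 C  0  1  1  2  3  4  4  4

2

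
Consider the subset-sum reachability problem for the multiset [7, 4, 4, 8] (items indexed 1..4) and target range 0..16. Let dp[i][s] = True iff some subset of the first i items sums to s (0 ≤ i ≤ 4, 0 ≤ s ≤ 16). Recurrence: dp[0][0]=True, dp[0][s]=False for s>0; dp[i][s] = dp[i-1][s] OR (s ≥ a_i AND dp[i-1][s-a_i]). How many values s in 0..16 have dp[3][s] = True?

i\s   0   1   2   3   4   5   6   7   8   9  10  11  12  13  14  15  16
  0   T   F   F   F   F   F   F   F   F   F   F   F   F   F   F   F   F
  1   T   F   F   F   F   F   F   T   F   F   F   F   F   F   F   F   F
  2   T   F   F   F   T   F   F   T   F   F   F   T   F   F   F   F   F
  3   T   F   F   F   T   F   F   T   T   F   F   T   F   F   F   T   F
  4   T   F   F   F   T   F   F   T   T   F   F   T   T   F   F   T   T

6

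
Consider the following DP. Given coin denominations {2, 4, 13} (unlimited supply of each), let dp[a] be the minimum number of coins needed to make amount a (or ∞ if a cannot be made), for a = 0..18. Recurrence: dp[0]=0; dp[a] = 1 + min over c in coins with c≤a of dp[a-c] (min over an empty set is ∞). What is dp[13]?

 a  0  1  2  3  4  5  6  7  8  9 10 11 12 13 14 15 16 17 18
dp  0  -  1  -  1  -  2  -  2  -  3  -  3  1  4  2  4  2  5
(- denotes ∞ / unreachable)

1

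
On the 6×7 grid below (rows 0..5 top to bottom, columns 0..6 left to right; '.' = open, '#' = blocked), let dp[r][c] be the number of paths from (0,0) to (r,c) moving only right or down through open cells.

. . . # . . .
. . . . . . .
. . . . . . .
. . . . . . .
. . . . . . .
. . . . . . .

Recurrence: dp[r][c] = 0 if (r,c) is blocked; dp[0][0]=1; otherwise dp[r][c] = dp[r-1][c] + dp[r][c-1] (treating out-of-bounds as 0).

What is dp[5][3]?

r\c   0   1   2   3   4   5   6
  0   1   1   1   0   0   0   0
  1   1   2   3   3   3   3   3
  2   1   3   6   9  12  15  18
  3   1   4  10  19  31  46  64
  4   1   5  15  34  65 111 175
  5   1   6  21  55 120 231 406

55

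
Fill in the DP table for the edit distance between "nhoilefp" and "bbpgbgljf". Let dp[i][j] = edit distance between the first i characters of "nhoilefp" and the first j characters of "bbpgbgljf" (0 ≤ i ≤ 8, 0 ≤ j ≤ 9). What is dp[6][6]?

   ''  b  b  p  g  b  g  l  j  f
''  0  1  2  3  4  5  6  7  8  9
 n  1  1  2  3  4  5  6  7  8  9
 h  2  2  2  3  4  5  6  7  8  9
 o  3  3  3  3  4  5  6  7  8  9
 i  4  4  4  4  4  5  6  7  8  9
 l  5  5  5  5  5  5  6  6  7  8
 e  6  6  6  6  6  6  6  7  7  8
 f  7  7  7  7  7  7  7  7  8  7
 p  8  8  8  7  8  8  8  8  8  8

6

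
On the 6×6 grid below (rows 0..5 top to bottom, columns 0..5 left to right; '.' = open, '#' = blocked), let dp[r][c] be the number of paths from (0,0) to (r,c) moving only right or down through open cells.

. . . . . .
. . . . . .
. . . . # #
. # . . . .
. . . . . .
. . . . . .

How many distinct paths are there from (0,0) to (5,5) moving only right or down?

126

r\c   0   1   2   3   4   5
  0   1   1   1   1   1   1
  1   1   2   3   4   5   6
  2   1   3   6  10   0   0
  3   1   0   6  16  16  16
  4   1   1   7  23  39  55
  5   1   2   9  32  71 126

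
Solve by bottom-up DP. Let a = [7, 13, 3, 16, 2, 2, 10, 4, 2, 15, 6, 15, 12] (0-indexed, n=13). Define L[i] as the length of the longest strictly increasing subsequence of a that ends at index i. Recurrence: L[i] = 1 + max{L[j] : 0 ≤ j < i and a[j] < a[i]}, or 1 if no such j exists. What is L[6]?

   i    0    1    2    3    4    5    6    7    8    9   10   11   12
a[i]    7   13    3   16    2    2   10    4    2   15    6   15   12
L[i]    1    2    1    3    1    1    2    2    1    3    3    4    4

2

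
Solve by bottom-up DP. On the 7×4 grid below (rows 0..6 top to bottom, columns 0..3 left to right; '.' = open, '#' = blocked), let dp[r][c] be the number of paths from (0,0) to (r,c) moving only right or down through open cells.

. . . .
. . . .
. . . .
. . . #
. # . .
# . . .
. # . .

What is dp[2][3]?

10

r\c   0   1   2   3
  0   1   1   1   1
  1   1   2   3   4
  2   1   3   6  10
  3   1   4  10   0
  4   1   0  10  10
  5   0   0  10  20
  6   0   0  10  30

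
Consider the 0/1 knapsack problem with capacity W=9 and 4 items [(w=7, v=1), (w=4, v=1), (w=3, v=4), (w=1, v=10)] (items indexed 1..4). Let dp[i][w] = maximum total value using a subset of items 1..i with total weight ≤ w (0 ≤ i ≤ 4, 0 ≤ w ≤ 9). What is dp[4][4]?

14

i\w   0   1   2   3   4   5   6   7   8   9
  0   0   0   0   0   0   0   0   0   0   0
  1   0   0   0   0   0   0   0   1   1   1
  2   0   0   0   0   1   1   1   1   1   1
  3   0   0   0   4   4   4   4   5   5   5
  4   0  10  10  10  14  14  14  14  15  15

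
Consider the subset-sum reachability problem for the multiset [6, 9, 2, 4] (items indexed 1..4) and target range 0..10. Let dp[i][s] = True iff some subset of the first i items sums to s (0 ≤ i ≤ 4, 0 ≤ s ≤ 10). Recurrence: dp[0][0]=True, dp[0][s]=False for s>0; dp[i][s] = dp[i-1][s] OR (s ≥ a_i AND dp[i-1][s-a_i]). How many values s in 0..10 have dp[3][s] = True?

i\s   0   1   2   3   4   5   6   7   8   9  10
  0   T   F   F   F   F   F   F   F   F   F   F
  1   T   F   F   F   F   F   T   F   F   F   F
  2   T   F   F   F   F   F   T   F   F   T   F
  3   T   F   T   F   F   F   T   F   T   T   F
  4   T   F   T   F   T   F   T   F   T   T   T

5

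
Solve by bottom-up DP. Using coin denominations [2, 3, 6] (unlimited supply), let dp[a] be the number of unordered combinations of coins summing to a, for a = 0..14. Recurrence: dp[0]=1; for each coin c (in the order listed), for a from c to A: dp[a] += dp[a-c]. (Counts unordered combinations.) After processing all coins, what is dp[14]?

6

after  coin     0     1     2     3     4     5     6     7     8     9    10    11    12    13    14
          2     1     0     1     0     1     0     1     0     1     0     1     0     1     0     1
          3     1     0     1     1     1     1     2     1     2     2     2     2     3     2     3
          6     1     0     1     1     1     1     3     1     3     3     3     3     6     3     6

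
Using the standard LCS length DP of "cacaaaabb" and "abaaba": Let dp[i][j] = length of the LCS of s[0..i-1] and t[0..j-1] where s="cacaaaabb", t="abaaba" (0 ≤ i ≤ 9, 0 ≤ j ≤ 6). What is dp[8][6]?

4

   ''  a  b  a  a  b  a
''  0  0  0  0  0  0  0
 c  0  0  0  0  0  0  0
 a  0  1  1  1  1  1  1
 c  0  1  1  1  1  1  1
 a  0  1  1  2  2  2  2
 a  0  1  1  2  3  3  3
 a  0  1  1  2  3  3  4
 a  0  1  1  2  3  3  4
 b  0  1  2  2  3  4  4
 b  0  1  2  2  3  4  4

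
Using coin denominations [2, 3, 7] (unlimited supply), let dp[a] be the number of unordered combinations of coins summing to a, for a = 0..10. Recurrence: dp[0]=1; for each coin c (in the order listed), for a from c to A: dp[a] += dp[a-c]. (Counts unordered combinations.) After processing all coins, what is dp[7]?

2

after  coin     0     1     2     3     4     5     6     7     8     9    10
          2     1     0     1     0     1     0     1     0     1     0     1
          3     1     0     1     1     1     1     2     1     2     2     2
          7     1     0     1     1     1     1     2     2     2     3     3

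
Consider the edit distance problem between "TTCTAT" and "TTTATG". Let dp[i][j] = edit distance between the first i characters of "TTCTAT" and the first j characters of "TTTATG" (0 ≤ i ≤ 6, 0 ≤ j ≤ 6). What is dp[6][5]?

   ''  T  T  T  A  T  G
''  0  1  2  3  4  5  6
 T  1  0  1  2  3  4  5
 T  2  1  0  1  2  3  4
 C  3  2  1  1  2  3  4
 T  4  3  2  1  2  2  3
 A  5  4  3  2  1  2  3
 T  6  5  4  3  2  1  2

1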